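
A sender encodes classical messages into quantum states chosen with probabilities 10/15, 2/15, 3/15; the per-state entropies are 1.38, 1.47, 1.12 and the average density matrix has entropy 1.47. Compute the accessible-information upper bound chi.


chi = S(rho) - sum_i p_i * S(rho_i)
Weighted entropy = 10/15 * 1.38 + 2/15 * 1.47 + 3/15 * 1.12
= 1.3400
chi = 1.47 - 1.3400
= 0.1300

0.1300


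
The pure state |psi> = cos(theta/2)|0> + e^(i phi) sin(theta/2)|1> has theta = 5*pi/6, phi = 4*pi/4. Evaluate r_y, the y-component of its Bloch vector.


theta = 2.6180, phi = 3.1416
r_y = sin(theta)*sin(phi) = 0.5000 * 0.0000
r_y = 0.0000

0.0000


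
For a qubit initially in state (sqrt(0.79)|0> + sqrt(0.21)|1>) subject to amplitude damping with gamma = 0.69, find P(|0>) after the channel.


For amplitude damping with parameter gamma on state sqrt(a)|0> + sqrt(b)|1>:
alpha^2 = 0.79, beta^2 = 0.21
P(|0>) = alpha^2 + gamma * beta^2
= 0.79 + 0.69 * 0.21
= 0.79 + 0.1449
= 0.9349

0.9349


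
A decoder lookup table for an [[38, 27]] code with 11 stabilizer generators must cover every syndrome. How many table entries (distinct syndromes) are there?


Each stabilizer generator gives a binary (+1 or -1) measurement outcome.
With 11 independent generators:
Total syndromes = 2^11
= 2048

2048


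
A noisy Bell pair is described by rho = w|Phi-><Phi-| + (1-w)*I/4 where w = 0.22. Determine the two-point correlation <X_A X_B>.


|Phi-> = (|00> - |11>)/sqrt(2)
For the pure Bell state, <X_A X_B> = -1 (Bell-state Pauli correlator).
The maximally-mixed part I/4 has tr(I/4 * P tensor P) = 0 for any traceless Pauli P.
So <X_A X_B>_rho = w * (-1) + (1 - w) * 0
= 0.22 * (-1)
= -0.2200

-0.2200


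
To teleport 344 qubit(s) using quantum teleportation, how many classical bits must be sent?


Quantum teleportation requires 2 classical bits per qubit teleported.
344 qubit(s) -> 2 * 344 = 688 classical bits

688


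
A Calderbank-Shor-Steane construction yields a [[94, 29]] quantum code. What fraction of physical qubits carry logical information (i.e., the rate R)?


Code rate R = k/n
= 29/94
= 0.3085

0.3085


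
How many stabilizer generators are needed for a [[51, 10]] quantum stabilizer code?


For an [[n,k]] stabilizer code:
Number of stabilizer generators = n - k
= 51 - 10
= 41

41


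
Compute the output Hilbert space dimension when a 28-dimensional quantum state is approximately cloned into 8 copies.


Output space = H^(tensor 8) where dim(H) = 28
dim = 28^8
= 784 (after 2 factors)
= 21952 (after 3 factors)
= 614656 (after 4 factors)
= 17210368 (after 5 factors)
= 481890304 (after 6 factors)
= 13492928512 (after 7 factors)
= 377801998336 (after 8 factors)
= 377801998336

377801998336


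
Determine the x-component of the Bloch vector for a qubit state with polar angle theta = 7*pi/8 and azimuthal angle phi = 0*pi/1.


theta = 2.7489, phi = 0.0000
r_x = sin(theta)*cos(phi) = 0.3827 * 1.0000
r_x = 0.3827

0.3827


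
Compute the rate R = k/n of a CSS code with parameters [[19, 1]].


Code rate R = k/n
= 1/19
= 0.0526

0.0526


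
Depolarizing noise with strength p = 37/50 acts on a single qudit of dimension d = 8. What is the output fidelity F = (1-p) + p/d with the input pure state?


F = (1-p) + p/d
= (1 - 0.7400) + 0.7400/8
= 0.2600 + 0.0925
= 0.3525

0.3525


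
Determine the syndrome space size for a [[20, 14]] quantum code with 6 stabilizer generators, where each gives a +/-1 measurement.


Each stabilizer generator gives a binary (+1 or -1) measurement outcome.
With 6 independent generators:
Total syndromes = 2^6
= 64

64


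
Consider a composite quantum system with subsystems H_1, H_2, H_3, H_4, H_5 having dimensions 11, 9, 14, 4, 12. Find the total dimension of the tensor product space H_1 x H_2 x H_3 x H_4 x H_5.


dim(H_1 x H_2 x H_3 x H_4 x H_5) = 11 * 9 * 14 * 4 * 12
= 99 * 14 * 4 * 12
= 1386 * 4 * 12
= 5544 * 12
= 66528

66528


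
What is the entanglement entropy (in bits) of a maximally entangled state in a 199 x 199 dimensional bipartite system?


For a maximally entangled state in d x d:
S = log2(d) = log2(199)
= 7.6366

7.6366


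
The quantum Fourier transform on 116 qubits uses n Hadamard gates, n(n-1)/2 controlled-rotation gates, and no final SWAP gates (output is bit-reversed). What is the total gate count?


Hadamard gates: 116
Controlled rotations: n*(n-1)/2 = 116*115/2 = 6670
SWAP gates: 0 (omitted)
Total = 116 + 6670
= 6786

6786


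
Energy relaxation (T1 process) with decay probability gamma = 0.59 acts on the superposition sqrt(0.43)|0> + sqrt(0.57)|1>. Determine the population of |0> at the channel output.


For amplitude damping with parameter gamma on state sqrt(a)|0> + sqrt(b)|1>:
alpha^2 = 0.43, beta^2 = 0.57
P(|0>) = alpha^2 + gamma * beta^2
= 0.43 + 0.59 * 0.57
= 0.43 + 0.3363
= 0.7663

0.7663


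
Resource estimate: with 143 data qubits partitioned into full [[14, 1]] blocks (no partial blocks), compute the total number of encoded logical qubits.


Each code block uses 14 physical qubits for 1 logical qubit(s).
Number of complete blocks = floor(143 / 14) = 10
Logical qubits = 10 * 1
= 10

10


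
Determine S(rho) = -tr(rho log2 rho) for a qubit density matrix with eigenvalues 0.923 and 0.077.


S = -p*log2(p) - (1-p)*log2(1-p)
p = 0.9230, 1-p = 0.0770
= -0.9230 * log2(0.9230) - 0.0770 * log2(0.0770)
= -(-0.1067) - (-0.2848)
= 0.3915

0.3915


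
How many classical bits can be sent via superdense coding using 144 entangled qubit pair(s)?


Superdense coding allows 2 classical bits per shared entangled pair.
144 pair(s) -> 2 * 144 = 288 classical bits

288


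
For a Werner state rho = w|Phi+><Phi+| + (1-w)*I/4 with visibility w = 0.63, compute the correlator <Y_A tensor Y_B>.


|Phi+> = (|00> + |11>)/sqrt(2)
For the pure Bell state, <Y_A Y_B> = -1 (Bell-state Pauli correlator).
The maximally-mixed part I/4 has tr(I/4 * P tensor P) = 0 for any traceless Pauli P.
So <Y_A Y_B>_rho = w * (-1) + (1 - w) * 0
= 0.63 * (-1)
= -0.6300

-0.6300


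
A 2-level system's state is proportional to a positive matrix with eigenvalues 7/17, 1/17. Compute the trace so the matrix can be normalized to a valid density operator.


tr(M) = sum of eigenvalues
= 7/17 + 1/17
= 8/17
= 0.4706

0.4706


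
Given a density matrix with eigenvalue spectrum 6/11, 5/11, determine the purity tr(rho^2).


tr(rho^2) = sum of eigenvalues squared
= (6/11)^2 + (5/11)^2
= (36 + 25) / 121
= 61/121
= 0.5041

0.5041


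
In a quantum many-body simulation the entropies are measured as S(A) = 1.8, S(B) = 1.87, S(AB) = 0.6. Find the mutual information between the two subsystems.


I(A:B) = S(A) + S(B) - S(AB)
= 1.8 + 1.87 - 0.6
= 3.0700

3.0700


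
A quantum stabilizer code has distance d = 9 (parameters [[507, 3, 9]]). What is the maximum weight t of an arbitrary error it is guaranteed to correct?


Code parameters: [[507, 3, 9]], distance d = 9.
Number of correctable errors = floor((d-1)/2)
= floor((9 - 1)/2)
= floor(8/2)
= 4

4


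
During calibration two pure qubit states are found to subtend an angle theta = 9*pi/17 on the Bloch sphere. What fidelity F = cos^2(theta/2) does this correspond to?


For states separated by angle theta on Bloch sphere:
F = cos^2(theta/2)
theta = 9*pi/17 = 1.6632
theta/2 = 0.8316
cos(theta/2) = 0.6737
F = 0.4539

0.4539


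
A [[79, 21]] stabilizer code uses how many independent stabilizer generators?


For an [[n,k]] stabilizer code:
Number of stabilizer generators = n - k
= 79 - 21
= 58

58


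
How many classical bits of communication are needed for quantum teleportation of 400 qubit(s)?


Quantum teleportation requires 2 classical bits per qubit teleported.
400 qubit(s) -> 2 * 400 = 800 classical bits

800


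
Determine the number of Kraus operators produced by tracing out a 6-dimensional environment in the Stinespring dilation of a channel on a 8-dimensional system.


Tracing out the environment in an orthonormal basis {|i>_E} gives Kraus operators K_i = <i|_E U |0>_E.
Number of Kraus operators = dim(H_env) = d_env
= 6

6


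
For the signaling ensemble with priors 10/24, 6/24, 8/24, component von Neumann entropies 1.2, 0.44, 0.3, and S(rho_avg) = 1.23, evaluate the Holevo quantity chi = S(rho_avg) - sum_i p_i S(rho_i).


chi = S(rho) - sum_i p_i * S(rho_i)
Weighted entropy = 10/24 * 1.2 + 6/24 * 0.44 + 8/24 * 0.3
= 0.7100
chi = 1.23 - 0.7100
= 0.5200

0.5200


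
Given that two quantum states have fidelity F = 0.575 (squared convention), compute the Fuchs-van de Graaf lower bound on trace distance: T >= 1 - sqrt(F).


Fuchs-van de Graaf (squared-fidelity convention): 1 - sqrt(F) <= T <= sqrt(1 - F).
Lower bound: T >= 1 - sqrt(F)
sqrt(F) = sqrt(0.575) = 0.7583
T >= 1 - 0.7583
T >= 0.2417

0.2417


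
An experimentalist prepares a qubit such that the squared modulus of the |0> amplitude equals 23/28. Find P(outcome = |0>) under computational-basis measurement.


|alpha|^2 = 23/28 = 0.8214
|beta|^2 = 1 - 23/28 = 5/28 = 0.1786
P(|0>) = |alpha|^2 = 0.8214

0.8214


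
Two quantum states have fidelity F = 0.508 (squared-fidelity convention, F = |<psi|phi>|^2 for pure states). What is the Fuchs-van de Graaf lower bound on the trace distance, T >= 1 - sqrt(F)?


Fuchs-van de Graaf (squared-fidelity convention): 1 - sqrt(F) <= T <= sqrt(1 - F).
Lower bound: T >= 1 - sqrt(F)
sqrt(F) = sqrt(0.508) = 0.7127
T >= 1 - 0.7127
T >= 0.2873

0.2873


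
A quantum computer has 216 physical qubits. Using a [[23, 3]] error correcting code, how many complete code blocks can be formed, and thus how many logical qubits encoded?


Each code block uses 23 physical qubits for 3 logical qubit(s).
Number of complete blocks = floor(216 / 23) = 9
Logical qubits = 9 * 3
= 27

27


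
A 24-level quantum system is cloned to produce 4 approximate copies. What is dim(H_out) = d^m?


Output space = H^(tensor 4) where dim(H) = 24
dim = 24^4
= 576 (after 2 factors)
= 13824 (after 3 factors)
= 331776 (after 4 factors)
= 331776

331776


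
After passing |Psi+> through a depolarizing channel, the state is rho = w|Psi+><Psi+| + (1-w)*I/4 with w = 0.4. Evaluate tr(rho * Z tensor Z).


|Psi+> = (|01> + |10>)/sqrt(2)
For the pure Bell state, <Z_A Z_B> = -1 (Bell-state Pauli correlator).
The maximally-mixed part I/4 has tr(I/4 * P tensor P) = 0 for any traceless Pauli P.
So <Z_A Z_B>_rho = w * (-1) + (1 - w) * 0
= 0.4 * (-1)
= -0.4000

-0.4000


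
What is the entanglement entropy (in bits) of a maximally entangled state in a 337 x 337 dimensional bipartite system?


For a maximally entangled state in d x d:
S = log2(d) = log2(337)
= 8.3966

8.3966


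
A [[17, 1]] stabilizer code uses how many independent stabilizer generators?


For an [[n,k]] stabilizer code:
Number of stabilizer generators = n - k
= 17 - 1
= 16

16


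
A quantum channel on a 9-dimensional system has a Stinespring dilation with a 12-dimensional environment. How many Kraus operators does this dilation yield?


Tracing out the environment in an orthonormal basis {|i>_E} gives Kraus operators K_i = <i|_E U |0>_E.
Number of Kraus operators = dim(H_env) = d_env
= 12

12


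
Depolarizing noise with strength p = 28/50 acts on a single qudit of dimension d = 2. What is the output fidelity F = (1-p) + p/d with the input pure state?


F = (1-p) + p/d
= (1 - 0.5600) + 0.5600/2
= 0.4400 + 0.2800
= 0.7200

0.7200


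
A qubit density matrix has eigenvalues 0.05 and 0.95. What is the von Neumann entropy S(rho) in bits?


S = -p*log2(p) - (1-p)*log2(1-p)
p = 0.0500, 1-p = 0.9500
= -0.0500 * log2(0.0500) - 0.9500 * log2(0.9500)
= -(-0.2161) - (-0.0703)
= 0.2864

0.2864


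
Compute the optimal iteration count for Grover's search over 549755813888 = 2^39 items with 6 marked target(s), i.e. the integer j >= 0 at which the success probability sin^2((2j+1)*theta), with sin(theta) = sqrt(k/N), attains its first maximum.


After j Grover iterations the success probability is P(j) = sin^2((2j+1)*theta), where sin(theta) = sqrt(k/N).
N = 2^39 = 549755813888, k = 6
sin(theta) = sqrt(k/N) = 3.30362474e-06
theta = arcsin(sqrt(k/N)) = 3.30362474e-06 rad
P(j) reaches its first maximum when (2j+1)*theta is as close as possible to pi/2, i.e. j = round(pi/(4*theta) - 1/2).
pi/(4*theta) - 1/2 = 237737.8103
(For comparison, the common estimate pi/4 * sqrt(N/k) = 237738.3103; the exact maximiser is used here.)
Optimal iterations = 237738

237738


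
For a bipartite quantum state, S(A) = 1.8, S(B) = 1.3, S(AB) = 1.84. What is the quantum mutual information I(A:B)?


I(A:B) = S(A) + S(B) - S(AB)
= 1.8 + 1.3 - 1.84
= 1.2600

1.2600


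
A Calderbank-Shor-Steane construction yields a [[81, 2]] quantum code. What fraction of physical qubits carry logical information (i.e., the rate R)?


Code rate R = k/n
= 2/81
= 0.0247

0.0247


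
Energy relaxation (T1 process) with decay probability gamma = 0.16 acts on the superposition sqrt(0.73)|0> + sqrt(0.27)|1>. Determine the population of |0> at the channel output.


For amplitude damping with parameter gamma on state sqrt(a)|0> + sqrt(b)|1>:
alpha^2 = 0.73, beta^2 = 0.27
P(|0>) = alpha^2 + gamma * beta^2
= 0.73 + 0.16 * 0.27
= 0.73 + 0.0432
= 0.7732

0.7732


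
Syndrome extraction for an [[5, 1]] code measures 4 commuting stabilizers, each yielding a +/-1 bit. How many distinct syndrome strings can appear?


Each stabilizer generator gives a binary (+1 or -1) measurement outcome.
With 4 independent generators:
Total syndromes = 2^4
= 16

16


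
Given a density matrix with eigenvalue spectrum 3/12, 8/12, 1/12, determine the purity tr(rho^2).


tr(rho^2) = sum of eigenvalues squared
= (3/12)^2 + (8/12)^2 + (1/12)^2
= (9 + 64 + 1) / 144
= 74/144
= 0.5139

0.5139


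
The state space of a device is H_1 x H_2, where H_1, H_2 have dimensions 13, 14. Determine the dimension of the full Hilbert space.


dim(H_1 x H_2) = 13 * 14
= 182

182


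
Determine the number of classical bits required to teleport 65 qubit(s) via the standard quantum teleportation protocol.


Quantum teleportation requires 2 classical bits per qubit teleported.
65 qubit(s) -> 2 * 65 = 130 classical bits

130


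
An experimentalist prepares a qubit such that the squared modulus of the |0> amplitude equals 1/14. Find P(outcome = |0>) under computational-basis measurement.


|alpha|^2 = 1/14 = 0.0714
|beta|^2 = 1 - 1/14 = 13/14 = 0.9286
P(|0>) = |alpha|^2 = 0.0714

0.0714


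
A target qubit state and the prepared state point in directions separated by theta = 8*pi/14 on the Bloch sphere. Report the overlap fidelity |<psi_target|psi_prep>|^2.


For states separated by angle theta on Bloch sphere:
F = cos^2(theta/2)
theta = 8*pi/14 = 1.7952
theta/2 = 0.8976
cos(theta/2) = 0.6235
F = 0.3887

0.3887


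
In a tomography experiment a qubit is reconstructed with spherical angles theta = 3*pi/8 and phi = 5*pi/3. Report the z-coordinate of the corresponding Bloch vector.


theta = 1.1781, phi = 5.2360
r_z = cos(theta) = 0.3827

0.3827


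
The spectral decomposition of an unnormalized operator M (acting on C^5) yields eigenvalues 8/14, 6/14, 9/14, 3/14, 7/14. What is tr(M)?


tr(M) = sum of eigenvalues
= 8/14 + 6/14 + 9/14 + 3/14 + 7/14
= 33/14
= 2.3571

2.3571


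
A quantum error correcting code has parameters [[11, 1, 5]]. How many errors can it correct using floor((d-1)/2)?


Code parameters: [[11, 1, 5]], distance d = 5.
Number of correctable errors = floor((d-1)/2)
= floor((5 - 1)/2)
= floor(4/2)
= 2

2


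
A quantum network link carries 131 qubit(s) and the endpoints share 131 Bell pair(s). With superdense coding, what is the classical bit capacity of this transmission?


Superdense coding allows 2 classical bits per shared entangled pair.
131 pair(s) -> 2 * 131 = 262 classical bits

262


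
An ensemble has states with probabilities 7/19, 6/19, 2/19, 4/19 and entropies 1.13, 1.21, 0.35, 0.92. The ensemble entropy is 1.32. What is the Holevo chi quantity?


chi = S(rho) - sum_i p_i * S(rho_i)
Weighted entropy = 7/19 * 1.13 + 6/19 * 1.21 + 2/19 * 0.35 + 4/19 * 0.92
= 1.0289
chi = 1.32 - 1.0289
= 0.2911

0.2911


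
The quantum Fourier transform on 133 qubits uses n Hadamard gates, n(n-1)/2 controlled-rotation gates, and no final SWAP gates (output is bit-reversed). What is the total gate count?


Hadamard gates: 133
Controlled rotations: n*(n-1)/2 = 133*132/2 = 8778
SWAP gates: 0 (omitted)
Total = 133 + 8778
= 8911

8911


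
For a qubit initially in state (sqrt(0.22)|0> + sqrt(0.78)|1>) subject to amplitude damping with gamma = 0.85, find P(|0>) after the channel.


For amplitude damping with parameter gamma on state sqrt(a)|0> + sqrt(b)|1>:
alpha^2 = 0.22, beta^2 = 0.78
P(|0>) = alpha^2 + gamma * beta^2
= 0.22 + 0.85 * 0.78
= 0.22 + 0.6630
= 0.8830

0.8830


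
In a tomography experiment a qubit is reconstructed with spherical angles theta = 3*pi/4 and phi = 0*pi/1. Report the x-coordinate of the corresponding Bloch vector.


theta = 2.3562, phi = 0.0000
r_x = sin(theta)*cos(phi) = 0.7071 * 1.0000
r_x = 0.7071

0.7071


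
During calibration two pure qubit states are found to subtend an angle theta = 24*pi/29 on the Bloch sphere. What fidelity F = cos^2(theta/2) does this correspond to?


For states separated by angle theta on Bloch sphere:
F = cos^2(theta/2)
theta = 24*pi/29 = 2.5999
theta/2 = 1.3000
cos(theta/2) = 0.2675
F = 0.0716

0.0716


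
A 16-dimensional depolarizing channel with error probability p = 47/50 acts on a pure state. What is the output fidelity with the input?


F = (1-p) + p/d
= (1 - 0.9400) + 0.9400/16
= 0.0600 + 0.0587
= 0.1188

0.1188


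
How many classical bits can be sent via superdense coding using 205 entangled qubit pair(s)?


Superdense coding allows 2 classical bits per shared entangled pair.
205 pair(s) -> 2 * 205 = 410 classical bits

410


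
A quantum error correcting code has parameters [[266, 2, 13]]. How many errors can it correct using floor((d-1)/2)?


Code parameters: [[266, 2, 13]], distance d = 13.
Number of correctable errors = floor((d-1)/2)
= floor((13 - 1)/2)
= floor(12/2)
= 6

6


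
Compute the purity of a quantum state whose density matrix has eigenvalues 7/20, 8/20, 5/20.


tr(rho^2) = sum of eigenvalues squared
= (7/20)^2 + (8/20)^2 + (5/20)^2
= (49 + 64 + 25) / 400
= 138/400
= 0.3450

0.3450


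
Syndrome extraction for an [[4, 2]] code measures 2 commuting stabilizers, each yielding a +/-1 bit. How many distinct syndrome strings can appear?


Each stabilizer generator gives a binary (+1 or -1) measurement outcome.
With 2 independent generators:
Total syndromes = 2^2
= 4

4


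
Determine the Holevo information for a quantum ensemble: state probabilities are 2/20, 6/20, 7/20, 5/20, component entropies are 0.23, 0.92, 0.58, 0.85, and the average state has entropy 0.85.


chi = S(rho) - sum_i p_i * S(rho_i)
Weighted entropy = 2/20 * 0.23 + 6/20 * 0.92 + 7/20 * 0.58 + 5/20 * 0.85
= 0.7145
chi = 0.85 - 0.7145
= 0.1355

0.1355


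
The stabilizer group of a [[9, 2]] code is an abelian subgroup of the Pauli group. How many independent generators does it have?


For an [[n,k]] stabilizer code:
Number of stabilizer generators = n - k
= 9 - 2
= 7

7


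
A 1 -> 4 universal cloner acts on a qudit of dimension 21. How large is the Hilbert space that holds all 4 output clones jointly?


Output space = H^(tensor 4) where dim(H) = 21
dim = 21^4
= 441 (after 2 factors)
= 9261 (after 3 factors)
= 194481 (after 4 factors)
= 194481

194481


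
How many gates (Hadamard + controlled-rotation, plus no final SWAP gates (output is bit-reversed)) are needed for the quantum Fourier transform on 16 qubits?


Hadamard gates: 16
Controlled rotations: n*(n-1)/2 = 16*15/2 = 120
SWAP gates: 0 (omitted)
Total = 16 + 120
= 136

136


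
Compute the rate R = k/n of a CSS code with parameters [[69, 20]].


Code rate R = k/n
= 20/69
= 0.2899

0.2899


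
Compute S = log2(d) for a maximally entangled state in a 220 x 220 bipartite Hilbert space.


For a maximally entangled state in d x d:
S = log2(d) = log2(220)
= 7.7814

7.7814


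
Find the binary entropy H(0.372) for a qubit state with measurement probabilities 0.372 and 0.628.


S = -p*log2(p) - (1-p)*log2(1-p)
p = 0.3720, 1-p = 0.6280
= -0.3720 * log2(0.3720) - 0.6280 * log2(0.6280)
= -(-0.5307) - (-0.4215)
= 0.9522

0.9522


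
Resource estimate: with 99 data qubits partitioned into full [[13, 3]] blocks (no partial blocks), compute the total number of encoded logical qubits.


Each code block uses 13 physical qubits for 3 logical qubit(s).
Number of complete blocks = floor(99 / 13) = 7
Logical qubits = 7 * 3
= 21

21


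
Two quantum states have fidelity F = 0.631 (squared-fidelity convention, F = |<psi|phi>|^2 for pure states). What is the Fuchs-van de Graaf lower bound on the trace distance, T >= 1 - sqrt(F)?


Fuchs-van de Graaf (squared-fidelity convention): 1 - sqrt(F) <= T <= sqrt(1 - F).
Lower bound: T >= 1 - sqrt(F)
sqrt(F) = sqrt(0.631) = 0.7944
T >= 1 - 0.7944
T >= 0.2056

0.2056


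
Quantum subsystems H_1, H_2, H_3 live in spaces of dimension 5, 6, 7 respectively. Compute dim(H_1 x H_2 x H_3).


dim(H_1 x H_2 x H_3) = 5 * 6 * 7
= 30 * 7
= 210

210


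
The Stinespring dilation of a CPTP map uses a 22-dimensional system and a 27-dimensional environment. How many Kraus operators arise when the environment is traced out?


Tracing out the environment in an orthonormal basis {|i>_E} gives Kraus operators K_i = <i|_E U |0>_E.
Number of Kraus operators = dim(H_env) = d_env
= 27

27


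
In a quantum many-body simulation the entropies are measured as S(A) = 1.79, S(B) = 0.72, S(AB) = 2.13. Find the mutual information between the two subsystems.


I(A:B) = S(A) + S(B) - S(AB)
= 1.79 + 0.72 - 2.13
= 0.3800

0.3800


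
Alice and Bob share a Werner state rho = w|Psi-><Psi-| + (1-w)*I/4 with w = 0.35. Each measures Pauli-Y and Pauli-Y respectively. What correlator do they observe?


|Psi-> = (|01> - |10>)/sqrt(2)
For the pure Bell state, <Y_A Y_B> = -1 (Bell-state Pauli correlator).
The maximally-mixed part I/4 has tr(I/4 * P tensor P) = 0 for any traceless Pauli P.
So <Y_A Y_B>_rho = w * (-1) + (1 - w) * 0
= 0.35 * (-1)
= -0.3500

-0.3500


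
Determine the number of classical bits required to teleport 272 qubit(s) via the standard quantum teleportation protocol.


Quantum teleportation requires 2 classical bits per qubit teleported.
272 qubit(s) -> 2 * 272 = 544 classical bits

544


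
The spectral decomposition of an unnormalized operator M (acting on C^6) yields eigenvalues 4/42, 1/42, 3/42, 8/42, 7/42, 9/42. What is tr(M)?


tr(M) = sum of eigenvalues
= 4/42 + 1/42 + 3/42 + 8/42 + 7/42 + 9/42
= 32/42
= 0.7619

0.7619


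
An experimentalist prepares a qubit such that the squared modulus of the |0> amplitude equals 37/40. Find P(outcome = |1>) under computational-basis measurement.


|alpha|^2 = 37/40 = 0.9250
|beta|^2 = 1 - 37/40 = 3/40 = 0.0750
P(|1>) = |beta|^2 = 0.0750

0.0750


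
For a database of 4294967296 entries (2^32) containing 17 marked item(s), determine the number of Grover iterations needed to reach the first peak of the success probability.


After j Grover iterations the success probability is P(j) = sin^2((2j+1)*theta), where sin(theta) = sqrt(k/N).
N = 2^32 = 4294967296, k = 17
sin(theta) = sqrt(k/N) = 6.291359902e-05
theta = arcsin(sqrt(k/N)) = 6.291359907e-05 rad
P(j) reaches its first maximum when (2j+1)*theta is as close as possible to pi/2, i.e. j = round(pi/(4*theta) - 1/2).
pi/(4*theta) - 1/2 = 12483.2583
(For comparison, the common estimate pi/4 * sqrt(N/k) = 12483.7583; the exact maximiser is used here.)
Optimal iterations = 12483

12483


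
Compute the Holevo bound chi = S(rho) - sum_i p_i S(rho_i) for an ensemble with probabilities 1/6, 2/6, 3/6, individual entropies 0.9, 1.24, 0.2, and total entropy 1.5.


chi = S(rho) - sum_i p_i * S(rho_i)
Weighted entropy = 1/6 * 0.9 + 2/6 * 1.24 + 3/6 * 0.2
= 0.6633
chi = 1.5 - 0.6633
= 0.8367

0.8367


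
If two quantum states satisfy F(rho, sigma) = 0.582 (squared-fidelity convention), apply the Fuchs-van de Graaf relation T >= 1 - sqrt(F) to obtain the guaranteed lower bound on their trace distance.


Fuchs-van de Graaf (squared-fidelity convention): 1 - sqrt(F) <= T <= sqrt(1 - F).
Lower bound: T >= 1 - sqrt(F)
sqrt(F) = sqrt(0.582) = 0.7629
T >= 1 - 0.7629
T >= 0.2371

0.2371


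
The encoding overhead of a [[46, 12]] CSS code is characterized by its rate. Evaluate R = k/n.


Code rate R = k/n
= 12/46
= 0.2609

0.2609


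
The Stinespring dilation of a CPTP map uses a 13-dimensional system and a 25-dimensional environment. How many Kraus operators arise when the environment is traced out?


Tracing out the environment in an orthonormal basis {|i>_E} gives Kraus operators K_i = <i|_E U |0>_E.
Number of Kraus operators = dim(H_env) = d_env
= 25

25


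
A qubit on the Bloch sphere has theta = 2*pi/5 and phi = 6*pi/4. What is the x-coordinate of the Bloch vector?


theta = 1.2566, phi = 4.7124
r_x = sin(theta)*cos(phi) = 0.9511 * 0.0000
r_x = 0.0000

0.0000


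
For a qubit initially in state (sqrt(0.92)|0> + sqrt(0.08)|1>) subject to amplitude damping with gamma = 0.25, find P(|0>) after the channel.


For amplitude damping with parameter gamma on state sqrt(a)|0> + sqrt(b)|1>:
alpha^2 = 0.92, beta^2 = 0.08
P(|0>) = alpha^2 + gamma * beta^2
= 0.92 + 0.25 * 0.08
= 0.92 + 0.0200
= 0.9400

0.9400


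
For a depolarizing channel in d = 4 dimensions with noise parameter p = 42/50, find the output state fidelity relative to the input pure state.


F = (1-p) + p/d
= (1 - 0.8400) + 0.8400/4
= 0.1600 + 0.2100
= 0.3700

0.3700


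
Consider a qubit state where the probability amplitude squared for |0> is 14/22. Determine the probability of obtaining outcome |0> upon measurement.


|alpha|^2 = 14/22 = 0.6364
|beta|^2 = 1 - 14/22 = 8/22 = 0.3636
P(|0>) = |alpha|^2 = 0.6364

0.6364


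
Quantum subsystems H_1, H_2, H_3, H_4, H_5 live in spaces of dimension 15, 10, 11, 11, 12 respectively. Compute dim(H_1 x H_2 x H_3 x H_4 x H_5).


dim(H_1 x H_2 x H_3 x H_4 x H_5) = 15 * 10 * 11 * 11 * 12
= 150 * 11 * 11 * 12
= 1650 * 11 * 12
= 18150 * 12
= 217800

217800


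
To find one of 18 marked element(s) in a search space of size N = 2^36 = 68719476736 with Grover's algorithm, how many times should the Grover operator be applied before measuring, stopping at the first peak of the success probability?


After j Grover iterations the success probability is P(j) = sin^2((2j+1)*theta), where sin(theta) = sqrt(k/N).
N = 2^36 = 68719476736, k = 18
sin(theta) = sqrt(k/N) = 1.618438983e-05
theta = arcsin(sqrt(k/N)) = 1.618438983e-05 rad
P(j) reaches its first maximum when (2j+1)*theta is as close as possible to pi/2, i.e. j = round(pi/(4*theta) - 1/2).
pi/(4*theta) - 1/2 = 48527.6294
(For comparison, the common estimate pi/4 * sqrt(N/k) = 48528.1294; the exact maximiser is used here.)
Optimal iterations = 48528

48528


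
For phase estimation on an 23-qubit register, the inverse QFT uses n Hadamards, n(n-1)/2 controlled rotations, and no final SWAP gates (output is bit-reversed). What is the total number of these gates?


Hadamard gates: 23
Controlled rotations: n*(n-1)/2 = 23*22/2 = 253
SWAP gates: 0 (omitted)
Total = 23 + 253
= 276

276


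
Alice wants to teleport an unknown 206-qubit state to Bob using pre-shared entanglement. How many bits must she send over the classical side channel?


Quantum teleportation requires 2 classical bits per qubit teleported.
206 qubit(s) -> 2 * 206 = 412 classical bits

412


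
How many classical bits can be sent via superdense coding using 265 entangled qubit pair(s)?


Superdense coding allows 2 classical bits per shared entangled pair.
265 pair(s) -> 2 * 265 = 530 classical bits

530


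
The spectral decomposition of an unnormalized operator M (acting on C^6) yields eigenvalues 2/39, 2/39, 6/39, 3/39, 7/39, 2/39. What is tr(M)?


tr(M) = sum of eigenvalues
= 2/39 + 2/39 + 6/39 + 3/39 + 7/39 + 2/39
= 22/39
= 0.5641

0.5641


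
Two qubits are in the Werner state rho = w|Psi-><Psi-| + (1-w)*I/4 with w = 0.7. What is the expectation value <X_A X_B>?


|Psi-> = (|01> - |10>)/sqrt(2)
For the pure Bell state, <X_A X_B> = -1 (Bell-state Pauli correlator).
The maximally-mixed part I/4 has tr(I/4 * P tensor P) = 0 for any traceless Pauli P.
So <X_A X_B>_rho = w * (-1) + (1 - w) * 0
= 0.7 * (-1)
= -0.7000

-0.7000


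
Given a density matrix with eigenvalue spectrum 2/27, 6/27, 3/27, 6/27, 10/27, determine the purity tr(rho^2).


tr(rho^2) = sum of eigenvalues squared
= (2/27)^2 + (6/27)^2 + (3/27)^2 + (6/27)^2 + (10/27)^2
= (4 + 36 + 9 + 36 + 100) / 729
= 185/729
= 0.2538

0.2538


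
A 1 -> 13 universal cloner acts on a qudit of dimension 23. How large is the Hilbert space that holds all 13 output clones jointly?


Output space = H^(tensor 13) where dim(H) = 23
dim = 23^13
= 529 (after 2 factors)
= 12167 (after 3 factors)
= 279841 (after 4 factors)
= 6436343 (after 5 factors)
= 148035889 (after 6 factors)
= 3404825447 (after 7 factors)
= 78310985281 (after 8 factors)
= 1801152661463 (after 9 factors)
= 41426511213649 (after 10 factors)
= 952809757913927 (after 11 factors)
= 21914624432020321 (after 12 factors)
= 504036361936467383 (after 13 factors)
= 504036361936467383

504036361936467383


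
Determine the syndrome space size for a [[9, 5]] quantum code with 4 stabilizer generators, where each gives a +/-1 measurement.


Each stabilizer generator gives a binary (+1 or -1) measurement outcome.
With 4 independent generators:
Total syndromes = 2^4
= 16

16


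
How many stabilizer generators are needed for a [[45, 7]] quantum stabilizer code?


For an [[n,k]] stabilizer code:
Number of stabilizer generators = n - k
= 45 - 7
= 38

38


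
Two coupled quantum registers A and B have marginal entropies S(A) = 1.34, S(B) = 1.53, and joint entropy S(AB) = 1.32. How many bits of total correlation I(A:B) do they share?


I(A:B) = S(A) + S(B) - S(AB)
= 1.34 + 1.53 - 1.32
= 1.5500

1.5500


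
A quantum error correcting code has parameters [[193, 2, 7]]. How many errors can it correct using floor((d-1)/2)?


Code parameters: [[193, 2, 7]], distance d = 7.
Number of correctable errors = floor((d-1)/2)
= floor((7 - 1)/2)
= floor(6/2)
= 3

3


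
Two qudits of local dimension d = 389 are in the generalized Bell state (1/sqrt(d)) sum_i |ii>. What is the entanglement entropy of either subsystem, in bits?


For a maximally entangled state in d x d:
S = log2(d) = log2(389)
= 8.6036

8.6036


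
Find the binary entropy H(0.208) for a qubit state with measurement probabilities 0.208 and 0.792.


S = -p*log2(p) - (1-p)*log2(1-p)
p = 0.2080, 1-p = 0.7920
= -0.2080 * log2(0.2080) - 0.7920 * log2(0.7920)
= -(-0.4712) - (-0.2665)
= 0.7376

0.7376


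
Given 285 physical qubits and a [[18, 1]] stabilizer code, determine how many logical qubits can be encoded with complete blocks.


Each code block uses 18 physical qubits for 1 logical qubit(s).
Number of complete blocks = floor(285 / 18) = 15
Logical qubits = 15 * 1
= 15

15


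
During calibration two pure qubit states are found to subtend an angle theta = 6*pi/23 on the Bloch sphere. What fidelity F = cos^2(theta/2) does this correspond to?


For states separated by angle theta on Bloch sphere:
F = cos^2(theta/2)
theta = 6*pi/23 = 0.8195
theta/2 = 0.4098
cos(theta/2) = 0.9172
F = 0.8413

0.8413


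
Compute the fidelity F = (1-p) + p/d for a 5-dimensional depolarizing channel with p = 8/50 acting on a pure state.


F = (1-p) + p/d
= (1 - 0.1600) + 0.1600/5
= 0.8400 + 0.0320
= 0.8720

0.8720


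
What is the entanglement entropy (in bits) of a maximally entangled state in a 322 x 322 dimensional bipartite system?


For a maximally entangled state in d x d:
S = log2(d) = log2(322)
= 8.3309

8.3309


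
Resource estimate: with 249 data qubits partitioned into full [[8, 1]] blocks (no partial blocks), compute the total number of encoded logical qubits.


Each code block uses 8 physical qubits for 1 logical qubit(s).
Number of complete blocks = floor(249 / 8) = 31
Logical qubits = 31 * 1
= 31

31


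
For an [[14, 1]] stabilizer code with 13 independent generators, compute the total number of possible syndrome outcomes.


Each stabilizer generator gives a binary (+1 or -1) measurement outcome.
With 13 independent generators:
Total syndromes = 2^13
= 8192

8192


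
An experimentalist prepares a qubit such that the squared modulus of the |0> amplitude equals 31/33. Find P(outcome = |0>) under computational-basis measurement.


|alpha|^2 = 31/33 = 0.9394
|beta|^2 = 1 - 31/33 = 2/33 = 0.0606
P(|0>) = |alpha|^2 = 0.9394

0.9394


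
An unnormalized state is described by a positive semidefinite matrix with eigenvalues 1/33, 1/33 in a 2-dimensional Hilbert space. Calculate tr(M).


tr(M) = sum of eigenvalues
= 1/33 + 1/33
= 2/33
= 0.0606

0.0606


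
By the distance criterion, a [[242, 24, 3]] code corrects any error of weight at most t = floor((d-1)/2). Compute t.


Code parameters: [[242, 24, 3]], distance d = 3.
Number of correctable errors = floor((d-1)/2)
= floor((3 - 1)/2)
= floor(2/2)
= 1

1


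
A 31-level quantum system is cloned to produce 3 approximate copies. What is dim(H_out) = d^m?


Output space = H^(tensor 3) where dim(H) = 31
dim = 31^3
= 961 (after 2 factors)
= 29791 (after 3 factors)
= 29791

29791


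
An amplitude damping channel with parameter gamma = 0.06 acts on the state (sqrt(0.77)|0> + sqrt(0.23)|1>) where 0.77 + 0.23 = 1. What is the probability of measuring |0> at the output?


For amplitude damping with parameter gamma on state sqrt(a)|0> + sqrt(b)|1>:
alpha^2 = 0.77, beta^2 = 0.23
P(|0>) = alpha^2 + gamma * beta^2
= 0.77 + 0.06 * 0.23
= 0.77 + 0.0138
= 0.7838

0.7838


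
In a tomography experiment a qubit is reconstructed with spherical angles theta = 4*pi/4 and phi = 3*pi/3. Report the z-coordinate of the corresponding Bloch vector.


theta = 3.1416, phi = 3.1416
r_z = cos(theta) = -1.0000

-1.0000


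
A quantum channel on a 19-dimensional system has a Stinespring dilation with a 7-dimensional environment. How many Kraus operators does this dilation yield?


Tracing out the environment in an orthonormal basis {|i>_E} gives Kraus operators K_i = <i|_E U |0>_E.
Number of Kraus operators = dim(H_env) = d_env
= 7

7


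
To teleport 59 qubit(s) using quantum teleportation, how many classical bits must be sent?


Quantum teleportation requires 2 classical bits per qubit teleported.
59 qubit(s) -> 2 * 59 = 118 classical bits

118


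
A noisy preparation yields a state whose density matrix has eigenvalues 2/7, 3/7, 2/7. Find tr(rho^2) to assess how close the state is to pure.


tr(rho^2) = sum of eigenvalues squared
= (2/7)^2 + (3/7)^2 + (2/7)^2
= (4 + 9 + 4) / 49
= 17/49
= 0.3469

0.3469


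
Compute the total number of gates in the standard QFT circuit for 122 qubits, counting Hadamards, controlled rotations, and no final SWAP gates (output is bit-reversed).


Hadamard gates: 122
Controlled rotations: n*(n-1)/2 = 122*121/2 = 7381
SWAP gates: 0 (omitted)
Total = 122 + 7381
= 7503

7503


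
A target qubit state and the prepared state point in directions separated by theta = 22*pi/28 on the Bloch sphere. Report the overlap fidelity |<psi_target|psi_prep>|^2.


For states separated by angle theta on Bloch sphere:
F = cos^2(theta/2)
theta = 22*pi/28 = 2.4684
theta/2 = 1.2342
cos(theta/2) = 0.3303
F = 0.1091

0.1091


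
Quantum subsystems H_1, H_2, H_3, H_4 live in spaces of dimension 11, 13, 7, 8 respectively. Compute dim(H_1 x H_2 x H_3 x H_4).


dim(H_1 x H_2 x H_3 x H_4) = 11 * 13 * 7 * 8
= 143 * 7 * 8
= 1001 * 8
= 8008

8008


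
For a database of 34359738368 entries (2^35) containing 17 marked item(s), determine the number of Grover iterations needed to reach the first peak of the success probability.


After j Grover iterations the success probability is P(j) = sin^2((2j+1)*theta), where sin(theta) = sqrt(k/N).
N = 2^35 = 34359738368, k = 17
sin(theta) = sqrt(k/N) = 2.224331625e-05
theta = arcsin(sqrt(k/N)) = 2.224331625e-05 rad
P(j) reaches its first maximum when (2j+1)*theta is as close as possible to pi/2, i.e. j = round(pi/(4*theta) - 1/2).
pi/(4*theta) - 1/2 = 35308.9006
(For comparison, the common estimate pi/4 * sqrt(N/k) = 35309.4006; the exact maximiser is used here.)
Optimal iterations = 35309

35309


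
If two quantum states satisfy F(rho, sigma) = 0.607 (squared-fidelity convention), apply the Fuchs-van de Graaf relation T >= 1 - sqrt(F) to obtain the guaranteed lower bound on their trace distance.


Fuchs-van de Graaf (squared-fidelity convention): 1 - sqrt(F) <= T <= sqrt(1 - F).
Lower bound: T >= 1 - sqrt(F)
sqrt(F) = sqrt(0.607) = 0.7791
T >= 1 - 0.7791
T >= 0.2209

0.2209


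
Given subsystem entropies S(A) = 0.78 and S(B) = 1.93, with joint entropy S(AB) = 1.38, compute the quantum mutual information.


I(A:B) = S(A) + S(B) - S(AB)
= 0.78 + 1.93 - 1.38
= 1.3300

1.3300


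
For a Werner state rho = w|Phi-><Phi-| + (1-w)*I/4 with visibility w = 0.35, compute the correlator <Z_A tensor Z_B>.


|Phi-> = (|00> - |11>)/sqrt(2)
For the pure Bell state, <Z_A Z_B> = +1 (Bell-state Pauli correlator).
The maximally-mixed part I/4 has tr(I/4 * P tensor P) = 0 for any traceless Pauli P.
So <Z_A Z_B>_rho = w * (+1) + (1 - w) * 0
= 0.35 * (+1)
= 0.3500

0.3500


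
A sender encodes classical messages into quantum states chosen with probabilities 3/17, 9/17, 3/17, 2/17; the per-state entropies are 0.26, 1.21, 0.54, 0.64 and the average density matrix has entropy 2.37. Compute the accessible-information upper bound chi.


chi = S(rho) - sum_i p_i * S(rho_i)
Weighted entropy = 3/17 * 0.26 + 9/17 * 1.21 + 3/17 * 0.54 + 2/17 * 0.64
= 0.8571
chi = 2.37 - 0.8571
= 1.5129

1.5129


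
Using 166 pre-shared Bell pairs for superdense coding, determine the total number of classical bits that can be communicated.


Superdense coding allows 2 classical bits per shared entangled pair.
166 pair(s) -> 2 * 166 = 332 classical bits

332


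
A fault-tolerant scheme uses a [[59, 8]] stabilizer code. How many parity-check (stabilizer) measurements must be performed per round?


For an [[n,k]] stabilizer code:
Number of stabilizer generators = n - k
= 59 - 8
= 51

51


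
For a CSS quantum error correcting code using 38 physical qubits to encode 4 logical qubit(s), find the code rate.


Code rate R = k/n
= 4/38
= 0.1053

0.1053


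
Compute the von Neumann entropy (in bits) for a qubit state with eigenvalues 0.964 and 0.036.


S = -p*log2(p) - (1-p)*log2(1-p)
p = 0.9640, 1-p = 0.0360
= -0.9640 * log2(0.9640) - 0.0360 * log2(0.0360)
= -(-0.0510) - (-0.1727)
= 0.2236

0.2236


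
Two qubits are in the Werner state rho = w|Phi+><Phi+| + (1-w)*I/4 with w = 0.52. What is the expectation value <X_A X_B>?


|Phi+> = (|00> + |11>)/sqrt(2)
For the pure Bell state, <X_A X_B> = +1 (Bell-state Pauli correlator).
The maximally-mixed part I/4 has tr(I/4 * P tensor P) = 0 for any traceless Pauli P.
So <X_A X_B>_rho = w * (+1) + (1 - w) * 0
= 0.52 * (+1)
= 0.5200

0.5200


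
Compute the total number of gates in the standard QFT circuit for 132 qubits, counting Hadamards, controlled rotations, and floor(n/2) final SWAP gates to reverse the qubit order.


Hadamard gates: 132
Controlled rotations: n*(n-1)/2 = 132*131/2 = 8646
SWAP gates: floor(n/2) = floor(132/2) = 66
Total = 132 + 8646 + 66
= 8844

8844


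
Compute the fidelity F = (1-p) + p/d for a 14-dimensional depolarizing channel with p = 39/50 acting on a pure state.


F = (1-p) + p/d
= (1 - 0.7800) + 0.7800/14
= 0.2200 + 0.0557
= 0.2757

0.2757
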